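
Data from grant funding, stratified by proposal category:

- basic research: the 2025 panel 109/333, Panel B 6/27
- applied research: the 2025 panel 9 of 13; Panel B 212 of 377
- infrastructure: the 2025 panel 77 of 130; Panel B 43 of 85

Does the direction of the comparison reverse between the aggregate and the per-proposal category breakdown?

Basic research: the 2025 panel 109/333 = 32.7%, Panel B 6/27 = 22.2% → the 2025 panel
Applied research: the 2025 panel 9/13 = 69.2%, Panel B 212/377 = 56.2% → the 2025 panel
Infrastructure: the 2025 panel 77/130 = 59.2%, Panel B 43/85 = 50.6% → the 2025 panel
Overall: the 2025 panel 195/476 = 41.0%, Panel B 261/489 = 53.4% → Panel B
The 2025 panel wins each proposal group but Panel B wins overall — the comparison reverses. The 2025 panel's proposals skew toward basic research, which has a lower base rate.

Yes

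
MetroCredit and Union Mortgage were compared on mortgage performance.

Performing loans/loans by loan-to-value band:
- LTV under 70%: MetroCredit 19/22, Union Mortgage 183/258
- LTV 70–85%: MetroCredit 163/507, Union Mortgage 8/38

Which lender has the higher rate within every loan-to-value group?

LTV under 70%: MetroCredit 19/22 = 86.4%, Union Mortgage 183/258 = 70.9% → MetroCredit
LTV 70–85%: MetroCredit 163/507 = 32.1%, Union Mortgage 8/38 = 21.1% → MetroCredit
MetroCredit has the higher rate in both groups.

MetroCredit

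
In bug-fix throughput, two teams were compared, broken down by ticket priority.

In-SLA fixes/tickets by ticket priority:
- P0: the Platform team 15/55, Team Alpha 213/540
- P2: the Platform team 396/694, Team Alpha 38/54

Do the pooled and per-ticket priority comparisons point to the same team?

P0: the Platform team 15/55 = 27.3%, Team Alpha 213/540 = 39.4% → Team Alpha
P2: the Platform team 396/694 = 57.1%, Team Alpha 38/54 = 70.4% → Team Alpha
Overall: the Platform team 411/749 = 54.9%, Team Alpha 251/594 = 42.3% → the Platform team
Team Alpha wins each ticket group but the Platform team wins overall — the comparison reverses. Team Alpha's tickets skew toward P0, which has a lower base rate.

No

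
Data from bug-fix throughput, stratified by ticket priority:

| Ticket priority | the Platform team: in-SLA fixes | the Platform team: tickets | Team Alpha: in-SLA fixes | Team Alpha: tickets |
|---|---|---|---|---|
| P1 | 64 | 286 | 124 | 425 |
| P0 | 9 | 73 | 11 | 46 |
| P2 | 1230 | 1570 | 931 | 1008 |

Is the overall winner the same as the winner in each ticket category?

P1: the Platform team 64/286 = 22.4%, Team Alpha 124/425 = 29.2% → Team Alpha
P0: the Platform team 9/73 = 12.3%, Team Alpha 11/46 = 23.9% → Team Alpha
P2: the Platform team 1230/1570 = 78.3%, Team Alpha 931/1008 = 92.4% → Team Alpha
Overall: the Platform team 1303/1929 = 67.5%, Team Alpha 1066/1479 = 72.1% → Team Alpha
Team Alpha wins overall and in every ticket group — no reversal.

Yes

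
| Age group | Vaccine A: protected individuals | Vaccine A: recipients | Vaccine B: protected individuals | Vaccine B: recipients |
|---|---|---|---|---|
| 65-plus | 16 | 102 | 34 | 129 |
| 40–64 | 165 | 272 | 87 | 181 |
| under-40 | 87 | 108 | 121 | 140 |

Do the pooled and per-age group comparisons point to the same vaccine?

No

65-plus: Vaccine A 16/102 = 15.7%, Vaccine B 34/129 = 26.4% → Vaccine B
40–64: Vaccine A 165/272 = 60.7%, Vaccine B 87/181 = 48.1% → Vaccine A
Under-40: Vaccine A 87/108 = 80.6%, Vaccine B 121/140 = 86.4% → Vaccine B
Overall: Vaccine A 268/482 = 55.6%, Vaccine B 242/450 = 53.8% → Vaccine A
Neither sweeps: Vaccine A wins 1 of 3 groups, Vaccine B wins 2. Vaccine A wins overall but not every group — no Simpson reversal.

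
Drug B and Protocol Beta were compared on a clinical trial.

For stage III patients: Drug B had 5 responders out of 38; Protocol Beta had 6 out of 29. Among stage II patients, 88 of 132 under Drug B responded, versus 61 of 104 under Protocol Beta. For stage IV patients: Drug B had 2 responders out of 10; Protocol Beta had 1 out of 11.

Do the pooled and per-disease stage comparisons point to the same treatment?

Stage III: Drug B 5/38 = 13.2%, Protocol Beta 6/29 = 20.7% → Protocol Beta
Stage II: Drug B 88/132 = 66.7%, Protocol Beta 61/104 = 58.7% → Drug B
Stage IV: Drug B 2/10 = 20.0%, Protocol Beta 1/11 = 9.1% → Drug B
Overall: Drug B 95/180 = 52.8%, Protocol Beta 68/144 = 47.2% → Drug B
Neither sweeps: Drug B wins 2 of 3 groups, Protocol Beta wins 1. Drug B wins overall but not every group — no Simpson reversal.

No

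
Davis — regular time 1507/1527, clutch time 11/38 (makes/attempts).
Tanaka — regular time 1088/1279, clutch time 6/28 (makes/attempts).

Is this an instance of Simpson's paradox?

Regular time: Davis 1507/1527 = 98.7%, Tanaka 1088/1279 = 85.1% → Davis
Clutch time: Davis 11/38 = 28.9%, Tanaka 6/28 = 21.4% → Davis
Overall: Davis 1518/1565 = 97.0%, Tanaka 1094/1307 = 83.7% → Davis
Davis wins overall and in every game group — no reversal.

No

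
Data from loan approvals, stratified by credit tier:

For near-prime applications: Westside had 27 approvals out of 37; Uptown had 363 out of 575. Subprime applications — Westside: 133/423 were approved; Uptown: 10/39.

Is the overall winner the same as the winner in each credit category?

Near-prime: Westside 27/37 = 73.0%, Uptown 363/575 = 63.1% → Westside
Subprime: Westside 133/423 = 31.4%, Uptown 10/39 = 25.6% → Westside
Overall: Westside 160/460 = 34.8%, Uptown 373/614 = 60.7% → Uptown
Westside wins each credit group but Uptown wins overall — the comparison reverses. Westside's applications skew toward subprime, which has a lower base rate.

No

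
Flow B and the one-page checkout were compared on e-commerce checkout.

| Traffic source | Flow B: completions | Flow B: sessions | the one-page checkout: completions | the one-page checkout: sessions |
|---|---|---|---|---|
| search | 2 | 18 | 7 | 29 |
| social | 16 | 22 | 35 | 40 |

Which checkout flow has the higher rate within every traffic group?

Search: Flow B 2/18 = 11.1%, the one-page checkout 7/29 = 24.1% → the one-page checkout
Social: Flow B 16/22 = 72.7%, the one-page checkout 35/40 = 87.5% → the one-page checkout
The one-page checkout has the higher rate in both groups.

the one-page checkout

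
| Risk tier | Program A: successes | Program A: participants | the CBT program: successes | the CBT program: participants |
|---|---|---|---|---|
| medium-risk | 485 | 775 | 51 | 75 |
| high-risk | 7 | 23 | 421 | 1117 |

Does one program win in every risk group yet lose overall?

Yes

Medium-risk: Program A 485/775 = 62.6%, the CBT program 51/75 = 68.0% → the CBT program
High-risk: Program A 7/23 = 30.4%, the CBT program 421/1117 = 37.7% → the CBT program
Overall: Program A 492/798 = 61.7%, the CBT program 472/1192 = 39.6% → Program A
The CBT program wins each risk group but Program A wins overall — the comparison reverses. The CBT program's participants skew toward high-risk, which has a lower base rate.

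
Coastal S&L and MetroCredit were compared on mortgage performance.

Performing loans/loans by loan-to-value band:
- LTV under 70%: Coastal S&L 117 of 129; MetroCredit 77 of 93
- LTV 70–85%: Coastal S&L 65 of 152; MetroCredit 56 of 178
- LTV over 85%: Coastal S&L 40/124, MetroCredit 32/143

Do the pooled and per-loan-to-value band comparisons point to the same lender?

Yes

LTV under 70%: Coastal S&L 117/129 = 90.7%, MetroCredit 77/93 = 82.8% → Coastal S&L
LTV 70–85%: Coastal S&L 65/152 = 42.8%, MetroCredit 56/178 = 31.5% → Coastal S&L
LTV over 85%: Coastal S&L 40/124 = 32.3%, MetroCredit 32/143 = 22.4% → Coastal S&L
Overall: Coastal S&L 222/405 = 54.8%, MetroCredit 165/414 = 39.9% → Coastal S&L
Coastal S&L wins overall and in every loan-to-value group — no reversal.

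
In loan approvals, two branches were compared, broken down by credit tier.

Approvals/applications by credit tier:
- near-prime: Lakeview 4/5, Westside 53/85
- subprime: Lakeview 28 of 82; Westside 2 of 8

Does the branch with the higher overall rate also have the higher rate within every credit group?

Near-prime: Lakeview 4/5 = 80.0%, Westside 53/85 = 62.4% → Lakeview
Subprime: Lakeview 28/82 = 34.1%, Westside 2/8 = 25.0% → Lakeview
Overall: Lakeview 32/87 = 36.8%, Westside 55/93 = 59.1% → Westside
Lakeview wins each credit group but Westside wins overall — the comparison reverses. Lakeview's applications skew toward subprime, which has a lower base rate.

No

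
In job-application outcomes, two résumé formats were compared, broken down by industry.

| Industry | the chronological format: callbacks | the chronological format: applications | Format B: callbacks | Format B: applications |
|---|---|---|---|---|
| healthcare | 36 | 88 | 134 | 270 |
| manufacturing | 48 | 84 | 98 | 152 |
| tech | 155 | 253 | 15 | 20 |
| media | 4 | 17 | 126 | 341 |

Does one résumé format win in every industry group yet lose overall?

Yes

Healthcare: the chronological format 36/88 = 40.9%, Format B 134/270 = 49.6% → Format B
Manufacturing: the chronological format 48/84 = 57.1%, Format B 98/152 = 64.5% → Format B
Tech: the chronological format 155/253 = 61.3%, Format B 15/20 = 75.0% → Format B
Media: the chronological format 4/17 = 23.5%, Format B 126/341 = 37.0% → Format B
Overall: the chronological format 243/442 = 55.0%, Format B 373/783 = 47.6% → the chronological format
Format B wins each industry group but the chronological format wins overall — the comparison reverses. Format B's applications skew toward media, which has a lower base rate.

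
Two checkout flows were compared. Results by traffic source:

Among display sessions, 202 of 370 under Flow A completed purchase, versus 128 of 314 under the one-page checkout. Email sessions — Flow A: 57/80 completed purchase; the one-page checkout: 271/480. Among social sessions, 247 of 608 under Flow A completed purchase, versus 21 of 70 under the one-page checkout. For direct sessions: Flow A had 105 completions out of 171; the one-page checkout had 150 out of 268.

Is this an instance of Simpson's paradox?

Yes

Display: Flow A 202/370 = 54.6%, the one-page checkout 128/314 = 40.8% → Flow A
Email: Flow A 57/80 = 71.2%, the one-page checkout 271/480 = 56.5% → Flow A
Social: Flow A 247/608 = 40.6%, the one-page checkout 21/70 = 30.0% → Flow A
Direct: Flow A 105/171 = 61.4%, the one-page checkout 150/268 = 56.0% → Flow A
Overall: Flow A 611/1229 = 49.7%, the one-page checkout 570/1132 = 50.4% → the one-page checkout
Flow A wins each traffic group but the one-page checkout wins overall — the comparison reverses. Flow A's sessions skew toward social, which has a lower base rate.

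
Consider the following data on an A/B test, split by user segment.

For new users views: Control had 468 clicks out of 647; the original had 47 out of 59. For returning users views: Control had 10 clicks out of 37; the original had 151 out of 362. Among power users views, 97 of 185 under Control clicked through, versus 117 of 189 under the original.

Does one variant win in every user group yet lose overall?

Yes

New users: Control 468/647 = 72.3%, the original 47/59 = 79.7% → the original
Returning users: Control 10/37 = 27.0%, the original 151/362 = 41.7% → the original
Power users: Control 97/185 = 52.4%, the original 117/189 = 61.9% → the original
Overall: Control 575/869 = 66.2%, the original 315/610 = 51.6% → Control
The original wins each user group but Control wins overall — the comparison reverses. The original's views skew toward returning users, which has a lower base rate.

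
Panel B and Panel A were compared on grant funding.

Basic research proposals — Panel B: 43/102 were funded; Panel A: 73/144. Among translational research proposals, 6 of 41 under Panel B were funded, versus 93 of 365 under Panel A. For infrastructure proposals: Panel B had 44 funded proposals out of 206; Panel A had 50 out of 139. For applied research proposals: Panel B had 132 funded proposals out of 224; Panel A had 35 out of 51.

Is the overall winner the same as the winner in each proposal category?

No

Basic research: Panel B 43/102 = 42.2%, Panel A 73/144 = 50.7% → Panel A
Translational research: Panel B 6/41 = 14.6%, Panel A 93/365 = 25.5% → Panel A
Infrastructure: Panel B 44/206 = 21.4%, Panel A 50/139 = 36.0% → Panel A
Applied research: Panel B 132/224 = 58.9%, Panel A 35/51 = 68.6% → Panel A
Overall: Panel B 225/573 = 39.3%, Panel A 251/699 = 35.9% → Panel B
Panel A wins each proposal group but Panel B wins overall — the comparison reverses. Panel A's proposals skew toward translational research, which has a lower base rate.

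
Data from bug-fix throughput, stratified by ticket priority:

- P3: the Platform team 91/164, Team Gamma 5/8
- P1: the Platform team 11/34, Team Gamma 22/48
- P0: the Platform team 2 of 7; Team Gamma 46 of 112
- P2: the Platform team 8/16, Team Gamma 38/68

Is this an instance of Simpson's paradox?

Yes

P3: the Platform team 91/164 = 55.5%, Team Gamma 5/8 = 62.5% → Team Gamma
P1: the Platform team 11/34 = 32.4%, Team Gamma 22/48 = 45.8% → Team Gamma
P0: the Platform team 2/7 = 28.6%, Team Gamma 46/112 = 41.1% → Team Gamma
P2: the Platform team 8/16 = 50.0%, Team Gamma 38/68 = 55.9% → Team Gamma
Overall: the Platform team 112/221 = 50.7%, Team Gamma 111/236 = 47.0% → the Platform team
Team Gamma wins each ticket group but the Platform team wins overall — the comparison reverses. Team Gamma's tickets skew toward P0, which has a lower base rate.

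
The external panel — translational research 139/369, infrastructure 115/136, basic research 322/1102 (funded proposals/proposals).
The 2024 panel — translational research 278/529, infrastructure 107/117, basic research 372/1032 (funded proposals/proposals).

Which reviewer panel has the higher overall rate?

the 2024 panel

Translational research: the external panel 139/369 = 37.7%, the 2024 panel 278/529 = 52.6% → the 2024 panel
Infrastructure: the external panel 115/136 = 84.6%, the 2024 panel 107/117 = 91.5% → the 2024 panel
Basic research: the external panel 322/1102 = 29.2%, the 2024 panel 372/1032 = 36.0% → the 2024 panel
Overall: the external panel 576/1607 = 35.8%, the 2024 panel 757/1678 = 45.1% → the 2024 panel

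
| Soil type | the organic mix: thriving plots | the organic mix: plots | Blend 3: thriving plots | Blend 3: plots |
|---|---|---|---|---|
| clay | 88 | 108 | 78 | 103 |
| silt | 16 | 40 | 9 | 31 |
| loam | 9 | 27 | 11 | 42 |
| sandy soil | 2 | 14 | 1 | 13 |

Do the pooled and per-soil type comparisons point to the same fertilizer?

Yes

Clay: the organic mix 88/108 = 81.5%, Blend 3 78/103 = 75.7% → the organic mix
Silt: the organic mix 16/40 = 40.0%, Blend 3 9/31 = 29.0% → the organic mix
Loam: the organic mix 9/27 = 33.3%, Blend 3 11/42 = 26.2% → the organic mix
Sandy soil: the organic mix 2/14 = 14.3%, Blend 3 1/13 = 7.7% → the organic mix
Overall: the organic mix 115/189 = 60.8%, Blend 3 99/189 = 52.4% → the organic mix
The organic mix wins overall and in every soil group — no reversal.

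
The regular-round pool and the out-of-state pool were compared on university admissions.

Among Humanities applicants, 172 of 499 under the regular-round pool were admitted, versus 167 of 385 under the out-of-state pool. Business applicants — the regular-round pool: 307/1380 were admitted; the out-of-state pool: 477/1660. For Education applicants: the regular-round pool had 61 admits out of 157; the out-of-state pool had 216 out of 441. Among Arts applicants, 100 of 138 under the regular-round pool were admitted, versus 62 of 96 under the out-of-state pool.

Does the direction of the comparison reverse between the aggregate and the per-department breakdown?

Humanities: the regular-round pool 172/499 = 34.5%, the out-of-state pool 167/385 = 43.4% → the out-of-state pool
Business: the regular-round pool 307/1380 = 22.2%, the out-of-state pool 477/1660 = 28.7% → the out-of-state pool
Education: the regular-round pool 61/157 = 38.9%, the out-of-state pool 216/441 = 49.0% → the out-of-state pool
Arts: the regular-round pool 100/138 = 72.5%, the out-of-state pool 62/96 = 64.6% → the regular-round pool
Overall: the regular-round pool 640/2174 = 29.4%, the out-of-state pool 922/2582 = 35.7% → the out-of-state pool
Neither sweeps: the regular-round pool wins 1 of 4 groups, the out-of-state pool wins 3. The out-of-state pool wins overall but not every group — no Simpson reversal.

No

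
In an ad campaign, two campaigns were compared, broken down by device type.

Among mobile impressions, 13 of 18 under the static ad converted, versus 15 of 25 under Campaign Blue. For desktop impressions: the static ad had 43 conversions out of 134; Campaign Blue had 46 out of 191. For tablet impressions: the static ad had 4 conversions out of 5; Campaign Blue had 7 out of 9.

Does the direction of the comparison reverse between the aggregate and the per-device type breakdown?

Mobile: the static ad 13/18 = 72.2%, Campaign Blue 15/25 = 60.0% → the static ad
Desktop: the static ad 43/134 = 32.1%, Campaign Blue 46/191 = 24.1% → the static ad
Tablet: the static ad 4/5 = 80.0%, Campaign Blue 7/9 = 77.8% → the static ad
Overall: the static ad 60/157 = 38.2%, Campaign Blue 68/225 = 30.2% → the static ad
The static ad wins overall and in every device group — no reversal.

No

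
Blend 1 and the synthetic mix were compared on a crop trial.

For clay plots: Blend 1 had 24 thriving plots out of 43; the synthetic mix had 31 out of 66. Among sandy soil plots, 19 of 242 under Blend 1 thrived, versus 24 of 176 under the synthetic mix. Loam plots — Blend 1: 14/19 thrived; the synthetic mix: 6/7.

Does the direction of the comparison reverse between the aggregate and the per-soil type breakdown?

Clay: Blend 1 24/43 = 55.8%, the synthetic mix 31/66 = 47.0% → Blend 1
Sandy soil: Blend 1 19/242 = 7.9%, the synthetic mix 24/176 = 13.6% → the synthetic mix
Loam: Blend 1 14/19 = 73.7%, the synthetic mix 6/7 = 85.7% → the synthetic mix
Overall: Blend 1 57/304 = 18.8%, the synthetic mix 61/249 = 24.5% → the synthetic mix
Neither sweeps: Blend 1 wins 1 of 3 groups, the synthetic mix wins 2. The synthetic mix wins overall but not every group — no Simpson reversal.

No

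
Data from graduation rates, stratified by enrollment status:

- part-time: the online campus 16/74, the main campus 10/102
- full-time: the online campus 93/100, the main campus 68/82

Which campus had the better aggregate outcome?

the online campus

Part-time: the online campus 16/74 = 21.6%, the main campus 10/102 = 9.8% → the online campus
Full-time: the online campus 93/100 = 93.0%, the main campus 68/82 = 82.9% → the online campus
Overall: the online campus 109/174 = 62.6%, the main campus 78/184 = 42.4% → the online campus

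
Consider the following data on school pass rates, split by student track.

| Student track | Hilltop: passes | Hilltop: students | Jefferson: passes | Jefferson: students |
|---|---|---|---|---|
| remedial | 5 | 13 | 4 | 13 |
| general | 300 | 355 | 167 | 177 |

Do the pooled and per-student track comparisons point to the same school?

No

Remedial: Hilltop 5/13 = 38.5%, Jefferson 4/13 = 30.8% → Hilltop
General: Hilltop 300/355 = 84.5%, Jefferson 167/177 = 94.4% → Jefferson
Overall: Hilltop 305/368 = 82.9%, Jefferson 171/190 = 90.0% → Jefferson
Neither sweeps: Hilltop wins 1 of 2 groups, Jefferson wins 1. Jefferson wins overall but not every group — no Simpson reversal.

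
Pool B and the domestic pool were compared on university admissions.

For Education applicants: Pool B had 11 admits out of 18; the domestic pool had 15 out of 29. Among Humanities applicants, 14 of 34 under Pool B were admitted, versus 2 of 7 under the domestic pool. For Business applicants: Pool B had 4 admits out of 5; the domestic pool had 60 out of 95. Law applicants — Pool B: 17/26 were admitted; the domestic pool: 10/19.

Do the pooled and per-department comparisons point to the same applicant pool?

Education: Pool B 11/18 = 61.1%, the domestic pool 15/29 = 51.7% → Pool B
Humanities: Pool B 14/34 = 41.2%, the domestic pool 2/7 = 28.6% → Pool B
Business: Pool B 4/5 = 80.0%, the domestic pool 60/95 = 63.2% → Pool B
Law: Pool B 17/26 = 65.4%, the domestic pool 10/19 = 52.6% → Pool B
Overall: Pool B 46/83 = 55.4%, the domestic pool 87/150 = 58.0% → the domestic pool
Pool B wins each department group but the domestic pool wins overall — the comparison reverses. Pool B's applicants skew toward Humanities, which has a lower base rate.

No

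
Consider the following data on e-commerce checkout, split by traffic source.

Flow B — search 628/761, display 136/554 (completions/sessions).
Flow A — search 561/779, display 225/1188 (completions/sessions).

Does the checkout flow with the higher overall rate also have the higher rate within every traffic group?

Search: Flow B 628/761 = 82.5%, Flow A 561/779 = 72.0% → Flow B
Display: Flow B 136/554 = 24.5%, Flow A 225/1188 = 18.9% → Flow B
Overall: Flow B 764/1315 = 58.1%, Flow A 786/1967 = 40.0% → Flow B
Flow B wins overall and in every traffic group — no reversal.

Yes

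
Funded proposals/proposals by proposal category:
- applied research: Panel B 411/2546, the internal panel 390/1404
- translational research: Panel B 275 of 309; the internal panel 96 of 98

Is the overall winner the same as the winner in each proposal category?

Applied research: Panel B 411/2546 = 16.1%, the internal panel 390/1404 = 27.8% → the internal panel
Translational research: Panel B 275/309 = 89.0%, the internal panel 96/98 = 98.0% → the internal panel
Overall: Panel B 686/2855 = 24.0%, the internal panel 486/1502 = 32.4% → the internal panel
The internal panel wins overall and in every proposal group — no reversal.

Yes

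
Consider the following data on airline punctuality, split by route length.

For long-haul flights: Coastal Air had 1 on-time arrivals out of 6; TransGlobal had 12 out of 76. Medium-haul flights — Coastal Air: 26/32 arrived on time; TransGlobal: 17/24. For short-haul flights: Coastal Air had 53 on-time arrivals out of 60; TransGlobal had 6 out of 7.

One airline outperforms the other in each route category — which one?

Coastal Air

Long-haul: Coastal Air 1/6 = 16.7%, TransGlobal 12/76 = 15.8% → Coastal Air
Medium-haul: Coastal Air 26/32 = 81.2%, TransGlobal 17/24 = 70.8% → Coastal Air
Short-haul: Coastal Air 53/60 = 88.3%, TransGlobal 6/7 = 85.7% → Coastal Air
Coastal Air has the higher rate in all 3 groups.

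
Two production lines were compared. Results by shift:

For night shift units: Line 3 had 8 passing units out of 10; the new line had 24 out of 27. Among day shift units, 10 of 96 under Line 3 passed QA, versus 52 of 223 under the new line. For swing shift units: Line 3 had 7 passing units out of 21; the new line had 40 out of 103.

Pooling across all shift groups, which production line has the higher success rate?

Night shift: Line 3 8/10 = 80.0%, the new line 24/27 = 88.9% → the new line
Day shift: Line 3 10/96 = 10.4%, the new line 52/223 = 23.3% → the new line
Swing shift: Line 3 7/21 = 33.3%, the new line 40/103 = 38.8% → the new line
Overall: Line 3 25/127 = 19.7%, the new line 116/353 = 32.9% → the new line

the new line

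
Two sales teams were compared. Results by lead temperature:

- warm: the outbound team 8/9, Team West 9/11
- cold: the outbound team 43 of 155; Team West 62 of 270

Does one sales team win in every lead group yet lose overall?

No

Warm: the outbound team 8/9 = 88.9%, Team West 9/11 = 81.8% → the outbound team
Cold: the outbound team 43/155 = 27.7%, Team West 62/270 = 23.0% → the outbound team
Overall: the outbound team 51/164 = 31.1%, Team West 71/281 = 25.3% → the outbound team
The outbound team wins overall and in every lead group — no reversal.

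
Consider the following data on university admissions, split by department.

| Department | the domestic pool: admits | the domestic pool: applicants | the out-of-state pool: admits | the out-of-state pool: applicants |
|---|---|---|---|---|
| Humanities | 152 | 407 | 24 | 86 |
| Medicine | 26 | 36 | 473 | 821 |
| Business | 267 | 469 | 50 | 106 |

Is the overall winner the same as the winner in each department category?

Humanities: the domestic pool 152/407 = 37.3%, the out-of-state pool 24/86 = 27.9% → the domestic pool
Medicine: the domestic pool 26/36 = 72.2%, the out-of-state pool 473/821 = 57.6% → the domestic pool
Business: the domestic pool 267/469 = 56.9%, the out-of-state pool 50/106 = 47.2% → the domestic pool
Overall: the domestic pool 445/912 = 48.8%, the out-of-state pool 547/1013 = 54.0% → the out-of-state pool
The domestic pool wins each department group but the out-of-state pool wins overall — the comparison reverses. The domestic pool's applicants skew toward Humanities, which has a lower base rate.

No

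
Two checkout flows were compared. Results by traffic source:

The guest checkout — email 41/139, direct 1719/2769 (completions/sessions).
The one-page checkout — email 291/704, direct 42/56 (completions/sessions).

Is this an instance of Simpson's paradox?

Yes

Email: the guest checkout 41/139 = 29.5%, the one-page checkout 291/704 = 41.3% → the one-page checkout
Direct: the guest checkout 1719/2769 = 62.1%, the one-page checkout 42/56 = 75.0% → the one-page checkout
Overall: the guest checkout 1760/2908 = 60.5%, the one-page checkout 333/760 = 43.8% → the guest checkout
The one-page checkout wins each traffic group but the guest checkout wins overall — the comparison reverses. The one-page checkout's sessions skew toward email, which has a lower base rate.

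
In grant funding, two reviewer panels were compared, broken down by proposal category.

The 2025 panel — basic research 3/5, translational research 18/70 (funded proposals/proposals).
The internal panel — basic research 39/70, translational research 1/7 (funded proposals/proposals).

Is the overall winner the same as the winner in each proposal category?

No

Basic research: the 2025 panel 3/5 = 60.0%, the internal panel 39/70 = 55.7% → the 2025 panel
Translational research: the 2025 panel 18/70 = 25.7%, the internal panel 1/7 = 14.3% → the 2025 panel
Overall: the 2025 panel 21/75 = 28.0%, the internal panel 40/77 = 51.9% → the internal panel
The 2025 panel wins each proposal group but the internal panel wins overall — the comparison reverses. The 2025 panel's proposals skew toward translational research, which has a lower base rate.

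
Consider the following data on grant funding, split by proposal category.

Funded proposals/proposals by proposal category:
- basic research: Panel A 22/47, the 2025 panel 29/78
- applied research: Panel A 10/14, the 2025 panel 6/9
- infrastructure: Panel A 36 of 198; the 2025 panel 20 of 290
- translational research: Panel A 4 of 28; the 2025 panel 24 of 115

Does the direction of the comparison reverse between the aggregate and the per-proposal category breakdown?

Basic research: Panel A 22/47 = 46.8%, the 2025 panel 29/78 = 37.2% → Panel A
Applied research: Panel A 10/14 = 71.4%, the 2025 panel 6/9 = 66.7% → Panel A
Infrastructure: Panel A 36/198 = 18.2%, the 2025 panel 20/290 = 6.9% → Panel A
Translational research: Panel A 4/28 = 14.3%, the 2025 panel 24/115 = 20.9% → the 2025 panel
Overall: Panel A 72/287 = 25.1%, the 2025 panel 79/492 = 16.1% → Panel A
Neither sweeps: Panel A wins 3 of 4 groups, the 2025 panel wins 1. Panel A wins overall but not every group — no Simpson reversal.

No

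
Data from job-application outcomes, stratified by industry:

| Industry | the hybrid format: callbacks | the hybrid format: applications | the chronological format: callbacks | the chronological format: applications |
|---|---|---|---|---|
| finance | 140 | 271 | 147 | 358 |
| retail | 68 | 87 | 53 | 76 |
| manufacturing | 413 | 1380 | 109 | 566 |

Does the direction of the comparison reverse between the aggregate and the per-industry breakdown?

Finance: the hybrid format 140/271 = 51.7%, the chronological format 147/358 = 41.1% → the hybrid format
Retail: the hybrid format 68/87 = 78.2%, the chronological format 53/76 = 69.7% → the hybrid format
Manufacturing: the hybrid format 413/1380 = 29.9%, the chronological format 109/566 = 19.3% → the hybrid format
Overall: the hybrid format 621/1738 = 35.7%, the chronological format 309/1000 = 30.9% → the hybrid format
The hybrid format wins overall and in every industry group — no reversal.

No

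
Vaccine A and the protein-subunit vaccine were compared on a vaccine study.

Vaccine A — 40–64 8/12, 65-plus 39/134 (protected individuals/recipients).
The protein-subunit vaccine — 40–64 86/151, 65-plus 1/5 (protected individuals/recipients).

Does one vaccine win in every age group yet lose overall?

Yes

40–64: Vaccine A 8/12 = 66.7%, the protein-subunit vaccine 86/151 = 57.0% → Vaccine A
65-plus: Vaccine A 39/134 = 29.1%, the protein-subunit vaccine 1/5 = 20.0% → Vaccine A
Overall: Vaccine A 47/146 = 32.2%, the protein-subunit vaccine 87/156 = 55.8% → the protein-subunit vaccine
Vaccine A wins each age group but the protein-subunit vaccine wins overall — the comparison reverses. Vaccine A's recipients skew toward 65-plus, which has a lower base rate.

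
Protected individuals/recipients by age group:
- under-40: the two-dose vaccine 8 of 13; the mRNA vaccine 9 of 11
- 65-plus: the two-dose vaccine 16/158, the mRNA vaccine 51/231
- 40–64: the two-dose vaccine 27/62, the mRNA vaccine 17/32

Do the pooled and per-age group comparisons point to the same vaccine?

Yes

Under-40: the two-dose vaccine 8/13 = 61.5%, the mRNA vaccine 9/11 = 81.8% → the mRNA vaccine
65-plus: the two-dose vaccine 16/158 = 10.1%, the mRNA vaccine 51/231 = 22.1% → the mRNA vaccine
40–64: the two-dose vaccine 27/62 = 43.5%, the mRNA vaccine 17/32 = 53.1% → the mRNA vaccine
Overall: the two-dose vaccine 51/233 = 21.9%, the mRNA vaccine 77/274 = 28.1% → the mRNA vaccine
The mRNA vaccine wins overall and in every age group — no reversal.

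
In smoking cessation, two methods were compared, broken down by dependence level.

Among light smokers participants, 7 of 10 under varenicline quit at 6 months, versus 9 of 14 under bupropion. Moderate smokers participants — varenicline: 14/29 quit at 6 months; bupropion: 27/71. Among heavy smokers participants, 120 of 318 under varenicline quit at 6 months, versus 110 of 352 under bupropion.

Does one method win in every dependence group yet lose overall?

No

Light smokers: varenicline 7/10 = 70.0%, bupropion 9/14 = 64.3% → varenicline
Moderate smokers: varenicline 14/29 = 48.3%, bupropion 27/71 = 38.0% → varenicline
Heavy smokers: varenicline 120/318 = 37.7%, bupropion 110/352 = 31.2% → varenicline
Overall: varenicline 141/357 = 39.5%, bupropion 146/437 = 33.4% → varenicline
Varenicline wins overall and in every dependence group — no reversal.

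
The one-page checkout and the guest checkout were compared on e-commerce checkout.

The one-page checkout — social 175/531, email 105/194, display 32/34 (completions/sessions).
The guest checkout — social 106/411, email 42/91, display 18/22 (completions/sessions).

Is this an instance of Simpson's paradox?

Social: the one-page checkout 175/531 = 33.0%, the guest checkout 106/411 = 25.8% → the one-page checkout
Email: the one-page checkout 105/194 = 54.1%, the guest checkout 42/91 = 46.2% → the one-page checkout
Display: the one-page checkout 32/34 = 94.1%, the guest checkout 18/22 = 81.8% → the one-page checkout
Overall: the one-page checkout 312/759 = 41.1%, the guest checkout 166/524 = 31.7% → the one-page checkout
The one-page checkout wins overall and in every traffic group — no reversal.

No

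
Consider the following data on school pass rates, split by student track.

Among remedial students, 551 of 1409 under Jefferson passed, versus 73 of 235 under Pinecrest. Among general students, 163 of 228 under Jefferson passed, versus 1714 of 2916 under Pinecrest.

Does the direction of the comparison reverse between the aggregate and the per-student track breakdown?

Remedial: Jefferson 551/1409 = 39.1%, Pinecrest 73/235 = 31.1% → Jefferson
General: Jefferson 163/228 = 71.5%, Pinecrest 1714/2916 = 58.8% → Jefferson
Overall: Jefferson 714/1637 = 43.6%, Pinecrest 1787/3151 = 56.7% → Pinecrest
Jefferson wins each student group but Pinecrest wins overall — the comparison reverses. Jefferson's students skew toward remedial, which has a lower base rate.

Yes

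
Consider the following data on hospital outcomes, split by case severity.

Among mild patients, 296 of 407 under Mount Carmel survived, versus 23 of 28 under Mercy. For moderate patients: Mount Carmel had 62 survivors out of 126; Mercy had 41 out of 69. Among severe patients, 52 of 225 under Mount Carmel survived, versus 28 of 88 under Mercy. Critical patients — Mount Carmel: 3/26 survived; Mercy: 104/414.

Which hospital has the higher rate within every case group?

Mild: Mount Carmel 296/407 = 72.7%, Mercy 23/28 = 82.1% → Mercy
Moderate: Mount Carmel 62/126 = 49.2%, Mercy 41/69 = 59.4% → Mercy
Severe: Mount Carmel 52/225 = 23.1%, Mercy 28/88 = 31.8% → Mercy
Critical: Mount Carmel 3/26 = 11.5%, Mercy 104/414 = 25.1% → Mercy
Mercy has the higher rate in all 4 groups.

Mercy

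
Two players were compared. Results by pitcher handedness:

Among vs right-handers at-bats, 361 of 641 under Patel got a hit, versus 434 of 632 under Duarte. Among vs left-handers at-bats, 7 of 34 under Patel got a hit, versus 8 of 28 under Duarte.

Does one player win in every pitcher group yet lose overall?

Vs right-handers: Patel 361/641 = 56.3%, Duarte 434/632 = 68.7% → Duarte
Vs left-handers: Patel 7/34 = 20.6%, Duarte 8/28 = 28.6% → Duarte
Overall: Patel 368/675 = 54.5%, Duarte 442/660 = 67.0% → Duarte
Duarte wins overall and in every pitcher group — no reversal.

No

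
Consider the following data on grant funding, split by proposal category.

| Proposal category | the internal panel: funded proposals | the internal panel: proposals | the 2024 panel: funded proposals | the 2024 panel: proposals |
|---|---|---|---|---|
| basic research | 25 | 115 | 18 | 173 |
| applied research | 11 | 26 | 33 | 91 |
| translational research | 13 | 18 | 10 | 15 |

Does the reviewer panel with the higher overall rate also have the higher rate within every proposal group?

Basic research: the internal panel 25/115 = 21.7%, the 2024 panel 18/173 = 10.4% → the internal panel
Applied research: the internal panel 11/26 = 42.3%, the 2024 panel 33/91 = 36.3% → the internal panel
Translational research: the internal panel 13/18 = 72.2%, the 2024 panel 10/15 = 66.7% → the internal panel
Overall: the internal panel 49/159 = 30.8%, the 2024 panel 61/279 = 21.9% → the internal panel
The internal panel wins overall and in every proposal group — no reversal.

Yes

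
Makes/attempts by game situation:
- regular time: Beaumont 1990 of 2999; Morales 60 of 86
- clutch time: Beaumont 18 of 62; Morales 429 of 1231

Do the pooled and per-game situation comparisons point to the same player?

Regular time: Beaumont 1990/2999 = 66.4%, Morales 60/86 = 69.8% → Morales
Clutch time: Beaumont 18/62 = 29.0%, Morales 429/1231 = 34.8% → Morales
Overall: Beaumont 2008/3061 = 65.6%, Morales 489/1317 = 37.1% → Beaumont
Morales wins each game group but Beaumont wins overall — the comparison reverses. Morales's attempts skew toward clutch time, which has a lower base rate.

No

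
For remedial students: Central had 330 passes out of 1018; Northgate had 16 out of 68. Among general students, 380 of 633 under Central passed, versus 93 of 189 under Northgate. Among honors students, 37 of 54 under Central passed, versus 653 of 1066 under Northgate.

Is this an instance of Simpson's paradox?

Remedial: Central 330/1018 = 32.4%, Northgate 16/68 = 23.5% → Central
General: Central 380/633 = 60.0%, Northgate 93/189 = 49.2% → Central
Honors: Central 37/54 = 68.5%, Northgate 653/1066 = 61.3% → Central
Overall: Central 747/1705 = 43.8%, Northgate 762/1323 = 57.6% → Northgate
Central wins each student group but Northgate wins overall — the comparison reverses. Central's students skew toward remedial, which has a lower base rate.

Yes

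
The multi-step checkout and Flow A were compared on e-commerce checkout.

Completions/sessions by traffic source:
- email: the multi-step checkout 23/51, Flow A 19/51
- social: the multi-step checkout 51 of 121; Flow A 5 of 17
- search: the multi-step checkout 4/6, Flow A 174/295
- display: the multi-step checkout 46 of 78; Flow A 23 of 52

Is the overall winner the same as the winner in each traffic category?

No

Email: the multi-step checkout 23/51 = 45.1%, Flow A 19/51 = 37.3% → the multi-step checkout
Social: the multi-step checkout 51/121 = 42.1%, Flow A 5/17 = 29.4% → the multi-step checkout
Search: the multi-step checkout 4/6 = 66.7%, Flow A 174/295 = 59.0% → the multi-step checkout
Display: the multi-step checkout 46/78 = 59.0%, Flow A 23/52 = 44.2% → the multi-step checkout
Overall: the multi-step checkout 124/256 = 48.4%, Flow A 221/415 = 53.3% → Flow A
The multi-step checkout wins each traffic group but Flow A wins overall — the comparison reverses. The multi-step checkout's sessions skew toward social, which has a lower base rate.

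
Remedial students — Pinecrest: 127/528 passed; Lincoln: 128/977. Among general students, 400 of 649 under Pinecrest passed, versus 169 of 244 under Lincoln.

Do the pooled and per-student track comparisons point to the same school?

No

Remedial: Pinecrest 127/528 = 24.1%, Lincoln 128/977 = 13.1% → Pinecrest
General: Pinecrest 400/649 = 61.6%, Lincoln 169/244 = 69.3% → Lincoln
Overall: Pinecrest 527/1177 = 44.8%, Lincoln 297/1221 = 24.3% → Pinecrest
Neither sweeps: Pinecrest wins 1 of 2 groups, Lincoln wins 1. Pinecrest wins overall but not every group — no Simpson reversal.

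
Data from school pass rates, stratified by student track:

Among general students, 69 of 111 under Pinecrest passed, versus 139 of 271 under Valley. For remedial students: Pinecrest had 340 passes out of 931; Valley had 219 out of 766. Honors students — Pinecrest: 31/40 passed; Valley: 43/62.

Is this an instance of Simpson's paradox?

General: Pinecrest 69/111 = 62.2%, Valley 139/271 = 51.3% → Pinecrest
Remedial: Pinecrest 340/931 = 36.5%, Valley 219/766 = 28.6% → Pinecrest
Honors: Pinecrest 31/40 = 77.5%, Valley 43/62 = 69.4% → Pinecrest
Overall: Pinecrest 440/1082 = 40.7%, Valley 401/1099 = 36.5% → Pinecrest
Pinecrest wins overall and in every student group — no reversal.

No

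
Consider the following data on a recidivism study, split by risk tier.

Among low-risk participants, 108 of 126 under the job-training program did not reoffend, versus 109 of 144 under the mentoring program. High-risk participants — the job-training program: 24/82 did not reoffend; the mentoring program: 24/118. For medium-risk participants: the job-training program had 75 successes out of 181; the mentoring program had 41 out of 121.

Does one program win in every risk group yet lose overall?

No

Low-risk: the job-training program 108/126 = 85.7%, the mentoring program 109/144 = 75.7% → the job-training program
High-risk: the job-training program 24/82 = 29.3%, the mentoring program 24/118 = 20.3% → the job-training program
Medium-risk: the job-training program 75/181 = 41.4%, the mentoring program 41/121 = 33.9% → the job-training program
Overall: the job-training program 207/389 = 53.2%, the mentoring program 174/383 = 45.4% → the job-training program
The job-training program wins overall and in every risk group — no reversal.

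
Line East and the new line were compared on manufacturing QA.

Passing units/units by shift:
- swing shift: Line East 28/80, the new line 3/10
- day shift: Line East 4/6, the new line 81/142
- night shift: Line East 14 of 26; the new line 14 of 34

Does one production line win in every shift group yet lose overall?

Yes

Swing shift: Line East 28/80 = 35.0%, the new line 3/10 = 30.0% → Line East
Day shift: Line East 4/6 = 66.7%, the new line 81/142 = 57.0% → Line East
Night shift: Line East 14/26 = 53.8%, the new line 14/34 = 41.2% → Line East
Overall: Line East 46/112 = 41.1%, the new line 98/186 = 52.7% → the new line
Line East wins each shift group but the new line wins overall — the comparison reverses. Line East's units skew toward swing shift, which has a lower base rate.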